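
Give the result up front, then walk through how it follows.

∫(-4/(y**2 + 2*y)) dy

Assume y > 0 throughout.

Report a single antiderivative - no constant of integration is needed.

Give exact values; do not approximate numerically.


The answer is -2*log(y) + 2*log(y + 2).
Step 1. Decompose ∫(-4/(y**2 + 2*y)) dy by partial fractions, -4/(y**2 + 2*y) = 2/(y + 2) - 2/y: now ∫(-2/y) dy + ∫(2/(y + 2)) dy.
Step 2. Evaluate the standard form [assuming y > 0]: now -2*log(y) + ∫(2/(y + 2)) dy.
Step 3. Evaluate the standard form [assuming y > -2]: now -2*log(y) + 2*log(y + 2).
Answer: -2*log(y) + 2*log(y + 2).


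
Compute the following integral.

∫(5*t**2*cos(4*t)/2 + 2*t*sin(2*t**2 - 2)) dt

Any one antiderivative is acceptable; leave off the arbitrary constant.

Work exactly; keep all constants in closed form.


Answer: 5*t**2*sin(4*t)/8 + 5*t*cos(4*t)/16 - 5*sin(4*t)/64 - cos(2*t**2 - 2)/2.


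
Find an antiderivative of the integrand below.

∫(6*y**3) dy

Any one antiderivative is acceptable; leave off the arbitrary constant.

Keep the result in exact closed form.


Answer: 3*y**4/2.


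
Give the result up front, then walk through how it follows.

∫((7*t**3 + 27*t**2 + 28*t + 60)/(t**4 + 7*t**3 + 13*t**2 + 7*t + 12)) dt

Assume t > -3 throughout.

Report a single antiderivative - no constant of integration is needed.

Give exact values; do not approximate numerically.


The answer is 3*log(t + 3) + 4*log(t + 4) + 3*atan(t).
Step 1. Decompose ∫((7*t**3 + 27*t**2 + 28*t + 60)/(t**4 + 7*t**3 + 13*t**2 + 7*t + 12)) dt by partial fractions, (7*t**3 + 27*t**2 + 28*t + 60)/(t**4 + 7*t**3 + 13*t**2 + 7*t + 12) = 3/(t**2 + 1) + 4/(t + 4) + 3/(t + 3): now ∫(3/(t + 3)) dt + ∫(4/(t + 4)) dt + ∫(3/(t**2 + 1)) dt.
Step 2. Evaluate the standard form [assuming t > -4]: now 4*log(t + 4) + ∫(3/(t + 3)) dt + ∫(3/(t**2 + 1)) dt.
Step 3. Evaluate the standard form [assuming t > -3]: now 3*log(t + 3) + 4*log(t + 4) + ∫(3/(t**2 + 1)) dt.
Step 4. Evaluate the standard form: now 3*log(t + 3) + 4*log(t + 4) + 3*atan(t).
Answer: 3*log(t + 3) + 4*log(t + 4) + 3*atan(t).


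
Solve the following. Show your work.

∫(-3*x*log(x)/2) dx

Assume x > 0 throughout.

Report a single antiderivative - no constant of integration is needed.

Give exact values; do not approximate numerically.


Step 1. Integrate ∫(-3*x*log(x)/2) dx by parts with u = log(x), dv = (-3*x/2) dx, so v = -3*x**2/4 [assuming x > 0]: now -3*x**2*log(x)/4 + ∫(3*x/4) dx.
Step 2. Evaluate the standard form: now -3*x**2*log(x)/4 + 3*x**2/8.
Answer: -3*x**2*log(x)/4 + 3*x**2/8.


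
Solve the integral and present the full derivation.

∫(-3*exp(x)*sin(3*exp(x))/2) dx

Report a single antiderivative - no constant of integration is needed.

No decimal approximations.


Step 1. Substitute u = exp(x), turning ∫(-3*exp(x)*sin(3*exp(x))/2) dx into ∫(-3*sin(3*u)/2) du: now ∫(-3*sin(3*u)/2) du.
Step 2. Evaluate the standard form: now cos(3*u)/2.
Step 3. Substitute back u = exp(x): now cos(3*exp(x))/2.
Answer: cos(3*exp(x))/2.


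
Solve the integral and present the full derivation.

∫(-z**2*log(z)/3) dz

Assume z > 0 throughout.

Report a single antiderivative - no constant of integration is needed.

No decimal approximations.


Step 1. Integrate ∫(-z**2*log(z)/3) dz by parts with u = log(z), dv = (-z**2/3) dz, so v = -z**3/9 [assuming z > 0]: now -z**3*log(z)/9 + ∫(z**2/9) dz.
Step 2. Evaluate the standard form: now -z**3*log(z)/9 + z**3/27.
Answer: -z**3*log(z)/9 + z**3/27.


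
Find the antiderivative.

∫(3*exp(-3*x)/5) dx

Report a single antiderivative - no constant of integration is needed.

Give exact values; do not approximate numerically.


Answer: -exp(-3*x)/5.


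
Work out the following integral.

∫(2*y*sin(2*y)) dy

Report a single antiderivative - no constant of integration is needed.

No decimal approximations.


Answer: -y*cos(2*y) + sin(2*y)/2.


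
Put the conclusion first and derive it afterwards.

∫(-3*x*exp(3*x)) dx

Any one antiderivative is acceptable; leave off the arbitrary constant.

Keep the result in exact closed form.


The answer is -x*exp(3*x) + exp(3*x)/3.
Step 1. Integrate ∫(-3*x*exp(3*x)) dx by parts with u = x, dv = (-3*exp(3*x)) dx, so v = -exp(3*x): now -x*exp(3*x) + ∫(exp(3*x)) dx.
Step 2. Evaluate the standard form: now -x*exp(3*x) + exp(3*x)/3.
Answer: -x*exp(3*x) + exp(3*x)/3.


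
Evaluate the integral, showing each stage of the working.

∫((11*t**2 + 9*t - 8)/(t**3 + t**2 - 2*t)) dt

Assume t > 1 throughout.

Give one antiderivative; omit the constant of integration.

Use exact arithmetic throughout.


Step 1. Decompose ∫((11*t**2 + 9*t - 8)/(t**3 + t**2 - 2*t)) dt by partial fractions, (11*t**2 + 9*t - 8)/(t**3 + t**2 - 2*t) = 3/(t + 2) + 4/(t - 1) + 4/t: now ∫(4/t) dt + ∫(4/(t - 1)) dt + ∫(3/(t + 2)) dt.
Step 2. Evaluate the standard form [assuming t > 1]: now 4*log(t - 1) + ∫(4/t) dt + ∫(3/(t + 2)) dt.
Step 3. Evaluate the standard form [assuming t > 0]: now 4*log(t) + 4*log(t - 1) + ∫(3/(t + 2)) dt.
Step 4. Evaluate the standard form [assuming t > -2]: now 4*log(t) + 4*log(t - 1) + 3*log(t + 2).
Answer: 4*log(t) + 4*log(t - 1) + 3*log(t + 2).


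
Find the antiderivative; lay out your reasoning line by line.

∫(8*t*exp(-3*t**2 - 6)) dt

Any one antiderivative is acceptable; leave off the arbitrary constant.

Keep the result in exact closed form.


Step 1. Substitute u = t**2 + 2, turning ∫(8*t*exp(-3*t**2 - 6)) dt into ∫(4*exp(-3*u)) du: now ∫(4*exp(-3*u)) du.
Step 2. Evaluate the standard form: now -4*exp(-3*u)/3.
Step 3. Substitute back u = t**2 + 2: now -4*exp(-3*t**2 - 6)/3.
Answer: -4*exp(-3*t**2 - 6)/3.


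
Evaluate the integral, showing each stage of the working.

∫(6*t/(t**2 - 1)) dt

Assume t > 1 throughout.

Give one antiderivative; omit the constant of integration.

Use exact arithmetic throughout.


Step 1. Decompose ∫(6*t/(t**2 - 1)) dt by partial fractions, 6*t/(t**2 - 1) = 3/(t + 1) + 3/(t - 1): now ∫(3/(t - 1)) dt + ∫(3/(t + 1)) dt.
Step 2. Evaluate the standard form [assuming t > -1]: now 3*log(t + 1) + ∫(3/(t - 1)) dt.
Step 3. Evaluate the standard form [assuming t > 1]: now 3*log(t - 1) + 3*log(t + 1).
Answer: 3*log(t - 1) + 3*log(t + 1).


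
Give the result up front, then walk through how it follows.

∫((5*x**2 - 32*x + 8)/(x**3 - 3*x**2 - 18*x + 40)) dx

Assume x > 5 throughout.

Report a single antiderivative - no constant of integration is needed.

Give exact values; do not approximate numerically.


The answer is -log(x - 5) + 2*log(x - 2) + 4*log(x + 4).
Step 1. Decompose ∫((5*x**2 - 32*x + 8)/(x**3 - 3*x**2 - 18*x + 40)) dx by partial fractions, (5*x**2 - 32*x + 8)/(x**3 - 3*x**2 - 18*x + 40) = 4/(x + 4) + 2/(x - 2) - 1/(x - 5): now ∫(-1/(x - 5)) dx + ∫(2/(x - 2)) dx + ∫(4/(x + 4)) dx.
Step 2. Evaluate the standard form [assuming x > 5]: now -log(x - 5) + ∫(2/(x - 2)) dx + ∫(4/(x + 4)) dx.
Step 3. Evaluate the standard form [assuming x > 2]: now -log(x - 5) + 2*log(x - 2) + ∫(4/(x + 4)) dx.
Step 4. Evaluate the standard form [assuming x > -4]: now -log(x - 5) + 2*log(x - 2) + 4*log(x + 4).
Answer: -log(x - 5) + 2*log(x - 2) + 4*log(x + 4).


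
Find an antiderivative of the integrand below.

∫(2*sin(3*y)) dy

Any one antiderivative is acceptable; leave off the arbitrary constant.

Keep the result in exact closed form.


Answer: -2*cos(3*y)/3.


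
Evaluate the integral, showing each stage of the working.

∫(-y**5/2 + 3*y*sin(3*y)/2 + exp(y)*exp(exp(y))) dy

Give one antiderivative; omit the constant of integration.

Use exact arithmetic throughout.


Step 1. Rewrite: now ∫(-y**5/2) dy + ∫(3*y*sin(3*y)/2) dy + ∫(exp(y)*exp(exp(y))) dy.
Step 2. Substitute u = exp(y), turning ∫(exp(y)*exp(exp(y))) dy into ∫(exp(u)) du: now ∫(-y**5/2) dy + ∫(3*y*sin(3*y)/2) dy + ∫(exp(u)) du.
Step 3. Evaluate the standard form: now exp(u) + ∫(-y**5/2) dy + ∫(3*y*sin(3*y)/2) dy.
Step 4. Substitute back u = exp(y): now exp(exp(y)) + ∫(-y**5/2) dy + ∫(3*y*sin(3*y)/2) dy.
Step 5. Integrate ∫(3*y*sin(3*y)/2) dy by parts with u = y, dv = (3*sin(3*y)/2) dy, so v = -cos(3*y)/2: now -y*cos(3*y)/2 + exp(exp(y)) + ∫(-y**5/2) dy + ∫(cos(3*y)/2) dy.
Step 6. Evaluate the standard form: now -y*cos(3*y)/2 + exp(exp(y)) + sin(3*y)/6 + ∫(-y**5/2) dy.
Step 7. Evaluate the standard form: now -y**6/12 - y*cos(3*y)/2 + exp(exp(y)) + sin(3*y)/6.
Answer: -y**6/12 - y*cos(3*y)/2 + exp(exp(y)) + sin(3*y)/6.


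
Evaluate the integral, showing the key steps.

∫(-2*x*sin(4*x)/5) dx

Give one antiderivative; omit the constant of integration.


Step 1. Integrate ∫(-2*x*sin(4*x)/5) dx by parts with u = x, dv = (-2*sin(4*x)/5) dx, so v = cos(4*x)/10: now x*cos(4*x)/10 + ∫(-cos(4*x)/10) dx.
Step 2. Evaluate the standard form: now x*cos(4*x)/10 - sin(4*x)/40.
Answer: x*cos(4*x)/10 - sin(4*x)/40.


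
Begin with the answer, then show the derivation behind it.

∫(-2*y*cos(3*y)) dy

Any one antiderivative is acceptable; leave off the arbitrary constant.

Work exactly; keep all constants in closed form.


The answer is -2*y*sin(3*y)/3 - 2*cos(3*y)/9.
Step 1. Integrate ∫(-2*y*cos(3*y)) dy by parts with u = y, dv = (-2*cos(3*y)) dy, so v = -2*sin(3*y)/3: now -2*y*sin(3*y)/3 + ∫(2*sin(3*y)/3) dy.
Step 2. Evaluate the standard form: now -2*y*sin(3*y)/3 - 2*cos(3*y)/9.
Answer: -2*y*sin(3*y)/3 - 2*cos(3*y)/9.


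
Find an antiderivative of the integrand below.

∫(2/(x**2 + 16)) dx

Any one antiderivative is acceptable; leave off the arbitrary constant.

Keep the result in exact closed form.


Answer: atan(x/4)/2.


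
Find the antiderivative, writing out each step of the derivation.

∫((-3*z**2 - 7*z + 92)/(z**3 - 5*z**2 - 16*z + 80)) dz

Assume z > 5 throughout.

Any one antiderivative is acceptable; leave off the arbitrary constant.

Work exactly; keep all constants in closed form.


Step 1. Decompose ∫((-3*z**2 - 7*z + 92)/(z**3 - 5*z**2 - 16*z + 80)) dz by partial fractions, (-3*z**2 - 7*z + 92)/(z**3 - 5*z**2 - 16*z + 80) = 1/(z + 4) - 2/(z - 4) - 2/(z - 5): now ∫(-2/(z - 5)) dz + ∫(-2/(z - 4)) dz + ∫(1/(z + 4)) dz.
Step 2. Evaluate the standard form [assuming z > -4]: now log(z + 4) + ∫(-2/(z - 5)) dz + ∫(-2/(z - 4)) dz.
Step 3. Evaluate the standard form [assuming z > 5]: now -2*log(z - 5) + log(z + 4) + ∫(-2/(z - 4)) dz.
Step 4. Evaluate the standard form [assuming z > 4]: now -2*log(z - 5) - 2*log(z - 4) + log(z + 4).
Answer: -2*log(z - 5) - 2*log(z - 4) + log(z + 4).


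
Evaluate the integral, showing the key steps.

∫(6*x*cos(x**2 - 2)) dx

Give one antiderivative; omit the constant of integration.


Step 1. Substitute u = x**2 - 2, turning ∫(6*x*cos(x**2 - 2)) dx into ∫(3*cos(u)) du: now ∫(3*cos(u)) du.
Step 2. Evaluate the standard form: now 3*sin(u).
Step 3. Substitute back u = x**2 - 2: now 3*sin(x**2 - 2).
Answer: 3*sin(x**2 - 2).


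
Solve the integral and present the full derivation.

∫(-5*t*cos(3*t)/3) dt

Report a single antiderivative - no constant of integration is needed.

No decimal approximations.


Step 1. Integrate ∫(-5*t*cos(3*t)/3) dt by parts with u = t, dv = (-5*cos(3*t)/3) dt, so v = -5*sin(3*t)/9: now -5*t*sin(3*t)/9 + ∫(5*sin(3*t)/9) dt.
Step 2. Evaluate the standard form: now -5*t*sin(3*t)/9 - 5*cos(3*t)/27.
Answer: -5*t*sin(3*t)/9 - 5*cos(3*t)/27.


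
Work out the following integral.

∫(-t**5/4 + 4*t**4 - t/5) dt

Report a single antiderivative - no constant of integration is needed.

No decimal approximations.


Answer: -t**6/24 + 4*t**5/5 - t**2/10.


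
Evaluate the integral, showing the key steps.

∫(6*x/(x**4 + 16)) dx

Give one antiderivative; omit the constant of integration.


Step 1. Substitute u = x**2, turning ∫(6*x/(x**4 + 16)) dx into ∫(3/(u**2 + 16)) du: now ∫(3/(u**2 + 16)) du.
Step 2. Evaluate the standard form: now 3*atan(u/4)/4.
Step 3. Substitute back u = x**2: now 3*atan(x**2/4)/4.
Answer: 3*atan(x**2/4)/4.


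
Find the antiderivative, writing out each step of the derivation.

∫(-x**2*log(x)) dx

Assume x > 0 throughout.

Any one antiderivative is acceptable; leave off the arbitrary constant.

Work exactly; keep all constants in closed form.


Step 1. Integrate ∫(-x**2*log(x)) dx by parts with u = log(x), dv = (-x**2) dx, so v = -x**3/3 [assuming x > 0]: now -x**3*log(x)/3 + ∫(x**2/3) dx.
Step 2. Evaluate the standard form: now -x**3*log(x)/3 + x**3/9.
Answer: -x**3*log(x)/3 + x**3/9.


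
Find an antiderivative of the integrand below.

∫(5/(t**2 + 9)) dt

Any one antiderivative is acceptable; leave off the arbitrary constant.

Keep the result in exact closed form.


Answer: 5*atan(t/3)/3.


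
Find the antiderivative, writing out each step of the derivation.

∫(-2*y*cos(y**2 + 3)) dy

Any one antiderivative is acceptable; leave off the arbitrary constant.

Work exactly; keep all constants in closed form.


Step 1. Substitute u = y**2 + 3, turning ∫(-2*y*cos(y**2 + 3)) dy into ∫(-cos(u)) du: now ∫(-cos(u)) du.
Step 2. Evaluate the standard form: now -sin(u).
Step 3. Substitute back u = y**2 + 3: now -sin(y**2 + 3).
Answer: -sin(y**2 + 3).


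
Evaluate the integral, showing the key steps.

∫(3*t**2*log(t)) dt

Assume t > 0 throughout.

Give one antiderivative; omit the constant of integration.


Step 1. Integrate ∫(3*t**2*log(t)) dt by parts with u = log(t), dv = (3*t**2) dt, so v = t**3 [assuming t > 0]: now t**3*log(t) + ∫(-t**2) dt.
Step 2. Evaluate the standard form: now t**3*log(t) - t**3/3.
Answer: t**3*log(t) - t**3/3.


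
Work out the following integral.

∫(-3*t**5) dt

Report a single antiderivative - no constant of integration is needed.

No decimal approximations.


Answer: -t**6/2.


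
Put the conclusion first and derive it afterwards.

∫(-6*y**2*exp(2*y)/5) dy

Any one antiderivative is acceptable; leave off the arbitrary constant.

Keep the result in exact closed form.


The answer is -3*y**2*exp(2*y)/5 + 3*y*exp(2*y)/5 - 3*exp(2*y)/10.
Step 1. Integrate ∫(-6*y**2*exp(2*y)/5) dy by parts with u = y**2, dv = (-6*exp(2*y)/5) dy, so v = -3*exp(2*y)/5: now -3*y**2*exp(2*y)/5 + ∫(6*y*exp(2*y)/5) dy.
Step 2. Integrate ∫(6*y*exp(2*y)/5) dy by parts with u = y, dv = (6*exp(2*y)/5) dy, so v = 3*exp(2*y)/5: now -3*y**2*exp(2*y)/5 + 3*y*exp(2*y)/5 + ∫(-3*exp(2*y)/5) dy.
Step 3. Evaluate the standard form: now -3*y**2*exp(2*y)/5 + 3*y*exp(2*y)/5 - 3*exp(2*y)/10.
Answer: -3*y**2*exp(2*y)/5 + 3*y*exp(2*y)/5 - 3*exp(2*y)/10.


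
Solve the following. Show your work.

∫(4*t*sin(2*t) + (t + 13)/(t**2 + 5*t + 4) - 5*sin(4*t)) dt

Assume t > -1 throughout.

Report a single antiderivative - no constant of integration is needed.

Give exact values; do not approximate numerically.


Step 1. Rewrite: now ∫(4*t*sin(2*t)) dt + ∫((t + 13)/(t**2 + 5*t + 4)) dt + ∫(-5*sin(4*t)) dt.
Step 2. Integrate ∫(4*t*sin(2*t)) dt by parts with u = t, dv = (4*sin(2*t)) dt, so v = -2*cos(2*t): now -2*t*cos(2*t) + ∫((t + 13)/(t**2 + 5*t + 4)) dt + ∫(-5*sin(4*t)) dt + ∫(2*cos(2*t)) dt.
Step 3. Evaluate the standard form: now -2*t*cos(2*t) + sin(2*t) + ∫((t + 13)/(t**2 + 5*t + 4)) dt + ∫(-5*sin(4*t)) dt.
Step 4. Evaluate the standard form: now -2*t*cos(2*t) + sin(2*t) + 5*cos(4*t)/4 + ∫((t + 13)/(t**2 + 5*t + 4)) dt.
Step 5. Decompose ∫((t + 13)/(t**2 + 5*t + 4)) dt by partial fractions, (t + 13)/(t**2 + 5*t + 4) = -3/(t + 4) + 4/(t + 1): now -2*t*cos(2*t) + sin(2*t) + 5*cos(4*t)/4 + ∫(4/(t + 1)) dt + ∫(-3/(t + 4)) dt.
Step 6. Evaluate the standard form [assuming t > -1]: now -2*t*cos(2*t) + 4*log(t + 1) + sin(2*t) + 5*cos(4*t)/4 + ∫(-3/(t + 4)) dt.
Step 7. Evaluate the standard form [assuming t > -4]: now -2*t*cos(2*t) + 4*log(t + 1) - 3*log(t + 4) + sin(2*t) + 5*cos(4*t)/4.
Answer: -2*t*cos(2*t) + 4*log(t + 1) - 3*log(t + 4) + sin(2*t) + 5*cos(4*t)/4.


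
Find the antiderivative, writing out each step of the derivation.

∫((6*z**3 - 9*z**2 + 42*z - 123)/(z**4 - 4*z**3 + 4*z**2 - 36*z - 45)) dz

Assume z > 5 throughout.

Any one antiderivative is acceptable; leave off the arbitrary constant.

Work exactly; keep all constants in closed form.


Step 1. Decompose ∫((6*z**3 - 9*z**2 + 42*z - 123)/(z**4 - 4*z**3 + 4*z**2 - 36*z - 45)) dz by partial fractions, (6*z**3 - 9*z**2 + 42*z - 123)/(z**4 - 4*z**3 + 4*z**2 - 36*z - 45) = 3/(z**2 + 9) + 3/(z + 1) + 3/(z - 5): now ∫(3/(z - 5)) dz + ∫(3/(z + 1)) dz + ∫(3/(z**2 + 9)) dz.
Step 2. Evaluate the standard form [assuming z > 5]: now 3*log(z - 5) + ∫(3/(z + 1)) dz + ∫(3/(z**2 + 9)) dz.
Step 3. Evaluate the standard form [assuming z > -1]: now 3*log(z - 5) + 3*log(z + 1) + ∫(3/(z**2 + 9)) dz.
Step 4. Evaluate the standard form: now 3*log(z - 5) + 3*log(z + 1) + atan(z/3).
Answer: 3*log(z - 5) + 3*log(z + 1) + atan(z/3).


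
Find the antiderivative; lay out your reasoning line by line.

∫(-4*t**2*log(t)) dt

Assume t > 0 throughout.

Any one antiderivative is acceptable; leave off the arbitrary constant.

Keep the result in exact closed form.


Step 1. Integrate ∫(-4*t**2*log(t)) dt by parts with u = log(t), dv = (-4*t**2) dt, so v = -4*t**3/3 [assuming t > 0]: now -4*t**3*log(t)/3 + ∫(4*t**2/3) dt.
Step 2. Evaluate the standard form: now -4*t**3*log(t)/3 + 4*t**3/9.
Answer: -4*t**3*log(t)/3 + 4*t**3/9.


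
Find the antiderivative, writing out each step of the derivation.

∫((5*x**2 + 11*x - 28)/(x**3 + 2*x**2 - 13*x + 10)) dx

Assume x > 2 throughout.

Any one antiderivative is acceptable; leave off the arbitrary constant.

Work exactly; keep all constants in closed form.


Step 1. Decompose ∫((5*x**2 + 11*x - 28)/(x**3 + 2*x**2 - 13*x + 10)) dx by partial fractions, (5*x**2 + 11*x - 28)/(x**3 + 2*x**2 - 13*x + 10) = 1/(x + 5) + 2/(x - 1) + 2/(x - 2): now ∫(2/(x - 2)) dx + ∫(2/(x - 1)) dx + ∫(1/(x + 5)) dx.
Step 2. Evaluate the standard form [assuming x > -5]: now log(x + 5) + ∫(2/(x - 2)) dx + ∫(2/(x - 1)) dx.
Step 3. Evaluate the standard form [assuming x > 1]: now 2*log(x - 1) + log(x + 5) + ∫(2/(x - 2)) dx.
Step 4. Evaluate the standard form [assuming x > 2]: now 2*log(x - 2) + 2*log(x - 1) + log(x + 5).
Answer: 2*log(x - 2) + 2*log(x - 1) + log(x + 5).


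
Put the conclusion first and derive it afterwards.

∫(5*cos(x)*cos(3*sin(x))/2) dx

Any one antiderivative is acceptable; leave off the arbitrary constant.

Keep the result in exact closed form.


The answer is 5*sin(3*sin(x))/6.
Step 1. Substitute u = sin(x), turning ∫(5*cos(x)*cos(3*sin(x))/2) dx into ∫(5*cos(3*u)/2) du: now ∫(5*cos(3*u)/2) du.
Step 2. Evaluate the standard form: now 5*sin(3*u)/6.
Step 3. Substitute back u = sin(x): now 5*sin(3*sin(x))/6.
Answer: 5*sin(3*sin(x))/6.


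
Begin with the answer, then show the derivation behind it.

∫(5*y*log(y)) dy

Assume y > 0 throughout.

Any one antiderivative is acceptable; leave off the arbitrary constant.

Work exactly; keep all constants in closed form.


The answer is 5*y**2*log(y)/2 - 5*y**2/4.
Step 1. Integrate ∫(5*y*log(y)) dy by parts with u = log(y), dv = (5*y) dy, so v = 5*y**2/2 [assuming y > 0]: now 5*y**2*log(y)/2 + ∫(-5*y/2) dy.
Step 2. Evaluate the standard form: now 5*y**2*log(y)/2 - 5*y**2/4.
Answer: 5*y**2*log(y)/2 - 5*y**2/4.


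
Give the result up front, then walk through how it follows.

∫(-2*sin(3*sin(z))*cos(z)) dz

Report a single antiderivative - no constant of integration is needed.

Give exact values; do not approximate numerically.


The answer is 2*cos(3*sin(z))/3.
Step 1. Substitute u = sin(z), turning ∫(-2*sin(3*sin(z))*cos(z)) dz into ∫(-2*sin(3*u)) du: now ∫(-2*sin(3*u)) du.
Step 2. Evaluate the standard form: now 2*cos(3*u)/3.
Step 3. Substitute back u = sin(z): now 2*cos(3*sin(z))/3.
Answer: 2*cos(3*sin(z))/3.


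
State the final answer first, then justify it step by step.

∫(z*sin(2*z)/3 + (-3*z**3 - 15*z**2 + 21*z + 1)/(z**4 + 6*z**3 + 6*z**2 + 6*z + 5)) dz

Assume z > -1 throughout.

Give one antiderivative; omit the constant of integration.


The answer is -z*cos(2*z)/6 - 4*log(z + 1) + log(z + 5) + sin(2*z)/12 + 4*atan(z).
Step 1. Rewrite: now ∫(z*sin(2*z)/3) dz + ∫((-3*z**3 - 15*z**2 + 21*z + 1)/(z**4 + 6*z**3 + 6*z**2 + 6*z + 5)) dz.
Step 2. Integrate ∫(z*sin(2*z)/3) dz by parts with u = z, dv = (sin(2*z)/3) dz, so v = -cos(2*z)/6: now -z*cos(2*z)/6 + ∫((-3*z**3 - 15*z**2 + 21*z + 1)/(z**4 + 6*z**3 + 6*z**2 + 6*z + 5)) dz + ∫(cos(2*z)/6) dz.
Step 3. Evaluate the standard form: now -z*cos(2*z)/6 + sin(2*z)/12 + ∫((-3*z**3 - 15*z**2 + 21*z + 1)/(z**4 + 6*z**3 + 6*z**2 + 6*z + 5)) dz.
Step 4. Decompose ∫((-3*z**3 - 15*z**2 + 21*z + 1)/(z**4 + 6*z**3 + 6*z**2 + 6*z + 5)) dz by partial fractions, (-3*z**3 - 15*z**2 + 21*z + 1)/(z**4 + 6*z**3 + 6*z**2 + 6*z + 5) = 4/(z**2 + 1) + 1/(z + 5) - 4/(z + 1): now -z*cos(2*z)/6 + sin(2*z)/12 + ∫(-4/(z + 1)) dz + ∫(1/(z + 5)) dz + ∫(4/(z**2 + 1)) dz.
Step 5. Evaluate the standard form [assuming z > -5]: now -z*cos(2*z)/6 + log(z + 5) + sin(2*z)/12 + ∫(-4/(z + 1)) dz + ∫(4/(z**2 + 1)) dz.
Step 6. Evaluate the standard form [assuming z > -1]: now -z*cos(2*z)/6 - 4*log(z + 1) + log(z + 5) + sin(2*z)/12 + ∫(4/(z**2 + 1)) dz.
Step 7. Evaluate the standard form: now -z*cos(2*z)/6 - 4*log(z + 1) + log(z + 5) + sin(2*z)/12 + 4*atan(z).
Answer: -z*cos(2*z)/6 - 4*log(z + 1) + log(z + 5) + sin(2*z)/12 + 4*atan(z).


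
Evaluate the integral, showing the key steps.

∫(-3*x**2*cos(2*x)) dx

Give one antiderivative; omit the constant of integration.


Step 1. Integrate ∫(-3*x**2*cos(2*x)) dx by parts with u = x**2, dv = (-3*cos(2*x)) dx, so v = -3*sin(2*x)/2: now -3*x**2*sin(2*x)/2 + ∫(3*x*sin(2*x)) dx.
Step 2. Integrate ∫(3*x*sin(2*x)) dx by parts with u = x, dv = (3*sin(2*x)) dx, so v = -3*cos(2*x)/2: now -3*x**2*sin(2*x)/2 - 3*x*cos(2*x)/2 + ∫(3*cos(2*x)/2) dx.
Step 3. Evaluate the standard form: now -3*x**2*sin(2*x)/2 - 3*x*cos(2*x)/2 + 3*sin(2*x)/4.
Answer: -3*x**2*sin(2*x)/2 - 3*x*cos(2*x)/2 + 3*sin(2*x)/4.


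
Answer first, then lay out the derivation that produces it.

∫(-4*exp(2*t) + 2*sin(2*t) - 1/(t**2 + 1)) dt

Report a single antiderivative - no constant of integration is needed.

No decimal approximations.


The answer is -2*exp(2*t) - cos(2*t) - atan(t).
Step 1. Rewrite: now ∫(-1/(t**2 + 1)) dt + ∫(-4*exp(2*t)) dt + ∫(2*sin(2*t)) dt.
Step 2. Evaluate the standard form: now -atan(t) + ∫(-4*exp(2*t)) dt + ∫(2*sin(2*t)) dt.
Step 3. Evaluate the standard form: now -2*exp(2*t) - atan(t) + ∫(2*sin(2*t)) dt.
Step 4. Evaluate the standard form: now -2*exp(2*t) - cos(2*t) - atan(t).
Answer: -2*exp(2*t) - cos(2*t) - atan(t).


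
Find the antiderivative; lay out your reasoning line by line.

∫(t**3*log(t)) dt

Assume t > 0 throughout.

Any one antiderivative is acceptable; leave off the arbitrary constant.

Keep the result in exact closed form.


Step 1. Integrate ∫(t**3*log(t)) dt by parts with u = log(t), dv = (t**3) dt, so v = t**4/4 [assuming t > 0]: now t**4*log(t)/4 + ∫(-t**3/4) dt.
Step 2. Evaluate the standard form: now t**4*log(t)/4 - t**4/16.
Answer: t**4*log(t)/4 - t**4/16.


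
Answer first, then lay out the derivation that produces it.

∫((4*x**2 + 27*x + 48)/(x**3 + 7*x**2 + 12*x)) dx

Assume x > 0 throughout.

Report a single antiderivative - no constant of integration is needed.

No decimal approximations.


The answer is 4*log(x) - log(x + 3) + log(x + 4).
Step 1. Decompose ∫((4*x**2 + 27*x + 48)/(x**3 + 7*x**2 + 12*x)) dx by partial fractions, (4*x**2 + 27*x + 48)/(x**3 + 7*x**2 + 12*x) = 1/(x + 4) - 1/(x + 3) + 4/x: now ∫(4/x) dx + ∫(-1/(x + 3)) dx + ∫(1/(x + 4)) dx.
Step 2. Evaluate the standard form [assuming x > -3]: now -log(x + 3) + ∫(4/x) dx + ∫(1/(x + 4)) dx.
Step 3. Evaluate the standard form [assuming x > 0]: now 4*log(x) - log(x + 3) + ∫(1/(x + 4)) dx.
Step 4. Evaluate the standard form [assuming x > -4]: now 4*log(x) - log(x + 3) + log(x + 4).
Answer: 4*log(x) - log(x + 3) + log(x + 4).


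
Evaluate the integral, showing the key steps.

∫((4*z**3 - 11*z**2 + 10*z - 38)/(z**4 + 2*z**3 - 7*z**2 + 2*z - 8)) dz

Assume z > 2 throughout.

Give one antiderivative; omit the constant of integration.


Step 1. Decompose ∫((4*z**3 - 11*z**2 + 10*z - 38)/(z**4 + 2*z**3 - 7*z**2 + 2*z - 8)) dz by partial fractions, (4*z**3 - 11*z**2 + 10*z - 38)/(z**4 + 2*z**3 - 7*z**2 + 2*z - 8) = 3/(z**2 + 1) + 5/(z + 4) - 1/(z - 2): now ∫(-1/(z - 2)) dz + ∫(5/(z + 4)) dz + ∫(3/(z**2 + 1)) dz.
Step 2. Evaluate the standard form [assuming z > 2]: now -log(z - 2) + ∫(5/(z + 4)) dz + ∫(3/(z**2 + 1)) dz.
Step 3. Evaluate the standard form [assuming z > -4]: now -log(z - 2) + 5*log(z + 4) + ∫(3/(z**2 + 1)) dz.
Step 4. Evaluate the standard form: now -log(z - 2) + 5*log(z + 4) + 3*atan(z).
Answer: -log(z - 2) + 5*log(z + 4) + 3*atan(z).


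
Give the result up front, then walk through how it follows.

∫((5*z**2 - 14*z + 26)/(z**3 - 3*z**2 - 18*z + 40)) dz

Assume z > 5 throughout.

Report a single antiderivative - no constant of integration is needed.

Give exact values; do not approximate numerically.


The answer is 3*log(z - 5) - log(z - 2) + 3*log(z + 4).
Step 1. Decompose ∫((5*z**2 - 14*z + 26)/(z**3 - 3*z**2 - 18*z + 40)) dz by partial fractions, (5*z**2 - 14*z + 26)/(z**3 - 3*z**2 - 18*z + 40) = 3/(z + 4) - 1/(z - 2) + 3/(z - 5): now ∫(3/(z - 5)) dz + ∫(-1/(z - 2)) dz + ∫(3/(z + 4)) dz.
Step 2. Evaluate the standard form [assuming z > -4]: now 3*log(z + 4) + ∫(3/(z - 5)) dz + ∫(-1/(z - 2)) dz.
Step 3. Evaluate the standard form [assuming z > 5]: now 3*log(z - 5) + 3*log(z + 4) + ∫(-1/(z - 2)) dz.
Step 4. Evaluate the standard form [assuming z > 2]: now 3*log(z - 5) - log(z - 2) + 3*log(z + 4).
Answer: 3*log(z - 5) - log(z - 2) + 3*log(z + 4).


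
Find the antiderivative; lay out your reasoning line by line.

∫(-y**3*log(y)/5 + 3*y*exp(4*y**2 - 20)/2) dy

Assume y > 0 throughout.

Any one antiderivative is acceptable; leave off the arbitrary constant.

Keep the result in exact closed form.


Step 1. Rewrite: now ∫(3*y*exp(4*y**2 - 20)/2) dy + ∫(-y**3*log(y)/5) dy.
Step 2. Substitute u = y**2 - 5, turning ∫(3*y*exp(4*y**2 - 20)/2) dy into ∫(3*exp(4*u)/4) du: now ∫(-y**3*log(y)/5) dy + ∫(3*exp(4*u)/4) du.
Step 3. Evaluate the standard form: now 3*exp(4*u)/16 + ∫(-y**3*log(y)/5) dy.
Step 4. Substitute back u = y**2 - 5: now 3*exp(4*y**2 - 20)/16 + ∫(-y**3*log(y)/5) dy.
Step 5. Integrate ∫(-y**3*log(y)/5) dy by parts with u = log(y), dv = (-y**3/5) dy, so v = -y**4/20 [assuming y > 0]: now -y**4*log(y)/20 + 3*exp(4*y**2 - 20)/16 + ∫(y**3/20) dy.
Step 6. Evaluate the standard form: now -y**4*log(y)/20 + y**4/80 + 3*exp(4*y**2 - 20)/16.
Answer: -y**4*log(y)/20 + y**4/80 + 3*exp(4*y**2 - 20)/16.


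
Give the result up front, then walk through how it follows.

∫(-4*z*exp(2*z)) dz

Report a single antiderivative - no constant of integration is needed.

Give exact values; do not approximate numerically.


The answer is -2*z*exp(2*z) + exp(2*z).
Step 1. Integrate ∫(-4*z*exp(2*z)) dz by parts with u = z, dv = (-4*exp(2*z)) dz, so v = -2*exp(2*z): now -2*z*exp(2*z) + ∫(2*exp(2*z)) dz.
Step 2. Evaluate the standard form: now -2*z*exp(2*z) + exp(2*z).
Answer: -2*z*exp(2*z) + exp(2*z).


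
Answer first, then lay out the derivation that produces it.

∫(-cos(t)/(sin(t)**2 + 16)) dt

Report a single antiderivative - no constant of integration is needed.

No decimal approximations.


The answer is -atan(sin(t)/4)/4.
Step 1. Substitute u = sin(t), turning ∫(-cos(t)/(sin(t)**2 + 16)) dt into ∫(-1/(u**2 + 16)) du: now ∫(-1/(u**2 + 16)) du.
Step 2. Evaluate the standard form: now -atan(u/4)/4.
Step 3. Substitute back u = sin(t): now -atan(sin(t)/4)/4.
Answer: -atan(sin(t)/4)/4.


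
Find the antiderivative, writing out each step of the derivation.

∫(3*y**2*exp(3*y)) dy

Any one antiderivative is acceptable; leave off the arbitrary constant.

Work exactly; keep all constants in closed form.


Step 1. Integrate ∫(3*y**2*exp(3*y)) dy by parts with u = y**2, dv = (3*exp(3*y)) dy, so v = exp(3*y): now y**2*exp(3*y) + ∫(-2*y*exp(3*y)) dy.
Step 2. Integrate ∫(-2*y*exp(3*y)) dy by parts with u = y, dv = (-2*exp(3*y)) dy, so v = -2*exp(3*y)/3: now y**2*exp(3*y) - 2*y*exp(3*y)/3 + ∫(2*exp(3*y)/3) dy.
Step 3. Evaluate the standard form: now y**2*exp(3*y) - 2*y*exp(3*y)/3 + 2*exp(3*y)/9.
Answer: y**2*exp(3*y) - 2*y*exp(3*y)/3 + 2*exp(3*y)/9.


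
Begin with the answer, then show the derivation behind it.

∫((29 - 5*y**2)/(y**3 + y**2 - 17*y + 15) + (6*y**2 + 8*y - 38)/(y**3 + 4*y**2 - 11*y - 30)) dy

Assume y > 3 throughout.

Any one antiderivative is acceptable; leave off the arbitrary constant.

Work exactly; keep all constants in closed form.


The answer is -2*log(y - 1) + 2*log(y + 2) + log(y + 5).
Step 1. Rewrite: now ∫((29 - 5*y**2)/(y**3 + y**2 - 17*y + 15)) dy + ∫((6*y**2 + 8*y - 38)/(y**3 + 4*y**2 - 11*y - 30)) dy.
Step 2. Decompose ∫((6*y**2 + 8*y - 38)/(y**3 + 4*y**2 - 11*y - 30)) dy by partial fractions, (6*y**2 + 8*y - 38)/(y**3 + 4*y**2 - 11*y - 30) = 3/(y + 5) + 2/(y + 2) + 1/(y - 3): now ∫((29 - 5*y**2)/(y**3 + y**2 - 17*y + 15)) dy + ∫(1/(y - 3)) dy + ∫(2/(y + 2)) dy + ∫(3/(y + 5)) dy.
Step 3. Evaluate the standard form [assuming y > -2]: now 2*log(y + 2) + ∫((29 - 5*y**2)/(y**3 + y**2 - 17*y + 15)) dy + ∫(1/(y - 3)) dy + ∫(3/(y + 5)) dy.
Step 4. Evaluate the standard form [assuming y > 3]: now log(y - 3) + 2*log(y + 2) + ∫((29 - 5*y**2)/(y**3 + y**2 - 17*y + 15)) dy + ∫(3/(y + 5)) dy.
Step 5. Evaluate the standard form [assuming y > -5]: now log(y - 3) + 2*log(y + 2) + 3*log(y + 5) + ∫((29 - 5*y**2)/(y**3 + y**2 - 17*y + 15)) dy.
Step 6. Decompose ∫((29 - 5*y**2)/(y**3 + y**2 - 17*y + 15)) dy by partial fractions, (29 - 5*y**2)/(y**3 + y**2 - 17*y + 15) = -2/(y + 5) - 2/(y - 1) - 1/(y - 3): now log(y - 3) + 2*log(y + 2) + 3*log(y + 5) + ∫(-1/(y - 3)) dy + ∫(-2/(y - 1)) dy + ∫(-2/(y + 5)) dy.
Step 7. Evaluate the standard form [assuming y > 3]: now 2*log(y + 2) + 3*log(y + 5) + ∫(-2/(y - 1)) dy + ∫(-2/(y + 5)) dy.
Step 8. Evaluate the standard form [assuming y > -5]: now 2*log(y + 2) + log(y + 5) + ∫(-2/(y - 1)) dy.
Step 9. Evaluate the standard form [assuming y > 1]: now -2*log(y - 1) + 2*log(y + 2) + log(y + 5).
Answer: -2*log(y - 1) + 2*log(y + 2) + log(y + 5).


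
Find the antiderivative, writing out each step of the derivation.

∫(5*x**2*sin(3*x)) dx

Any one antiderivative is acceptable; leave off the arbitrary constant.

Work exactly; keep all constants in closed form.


Step 1. Integrate ∫(5*x**2*sin(3*x)) dx by parts with u = x**2, dv = (5*sin(3*x)) dx, so v = -5*cos(3*x)/3: now -5*x**2*cos(3*x)/3 + ∫(10*x*cos(3*x)/3) dx.
Step 2. Integrate ∫(10*x*cos(3*x)/3) dx by parts with u = x, dv = (10*cos(3*x)/3) dx, so v = 10*sin(3*x)/9: now -5*x**2*cos(3*x)/3 + 10*x*sin(3*x)/9 + ∫(-10*sin(3*x)/9) dx.
Step 3. Evaluate the standard form: now -5*x**2*cos(3*x)/3 + 10*x*sin(3*x)/9 + 10*cos(3*x)/27.
Answer: -5*x**2*cos(3*x)/3 + 10*x*sin(3*x)/9 + 10*cos(3*x)/27.


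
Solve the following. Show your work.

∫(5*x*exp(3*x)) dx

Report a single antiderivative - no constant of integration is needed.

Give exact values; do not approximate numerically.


Step 1. Integrate ∫(5*x*exp(3*x)) dx by parts with u = x, dv = (5*exp(3*x)) dx, so v = 5*exp(3*x)/3: now 5*x*exp(3*x)/3 + ∫(-5*exp(3*x)/3) dx.
Step 2. Evaluate the standard form: now 5*x*exp(3*x)/3 - 5*exp(3*x)/9.
Answer: 5*x*exp(3*x)/3 - 5*exp(3*x)/9.


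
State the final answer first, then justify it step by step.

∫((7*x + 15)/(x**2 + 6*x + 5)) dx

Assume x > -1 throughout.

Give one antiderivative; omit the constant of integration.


The answer is 2*log(x + 1) + 5*log(x + 5).
Step 1. Decompose ∫((7*x + 15)/(x**2 + 6*x + 5)) dx by partial fractions, (7*x + 15)/(x**2 + 6*x + 5) = 5/(x + 5) + 2/(x + 1): now ∫(2/(x + 1)) dx + ∫(5/(x + 5)) dx.
Step 2. Evaluate the standard form [assuming x > -5]: now 5*log(x + 5) + ∫(2/(x + 1)) dx.
Step 3. Evaluate the standard form [assuming x > -1]: now 2*log(x + 1) + 5*log(x + 5).
Answer: 2*log(x + 1) + 5*log(x + 5).


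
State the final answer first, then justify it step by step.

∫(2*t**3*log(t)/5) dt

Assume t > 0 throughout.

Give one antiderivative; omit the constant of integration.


The answer is t**4*log(t)/10 - t**4/40.
Step 1. Integrate ∫(2*t**3*log(t)/5) dt by parts with u = log(t), dv = (2*t**3/5) dt, so v = t**4/10 [assuming t > 0]: now t**4*log(t)/10 + ∫(-t**3/10) dt.
Step 2. Evaluate the standard form: now t**4*log(t)/10 - t**4/40.
Answer: t**4*log(t)/10 - t**4/40.


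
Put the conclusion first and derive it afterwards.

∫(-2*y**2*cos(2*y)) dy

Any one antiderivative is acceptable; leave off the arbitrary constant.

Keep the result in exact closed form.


The answer is -y**2*sin(2*y) - y*cos(2*y) + sin(2*y)/2.
Step 1. Integrate ∫(-2*y**2*cos(2*y)) dy by parts with u = y**2, dv = (-2*cos(2*y)) dy, so v = -sin(2*y): now -y**2*sin(2*y) + ∫(2*y*sin(2*y)) dy.
Step 2. Integrate ∫(2*y*sin(2*y)) dy by parts with u = y, dv = (2*sin(2*y)) dy, so v = -cos(2*y): now -y**2*sin(2*y) - y*cos(2*y) + ∫(cos(2*y)) dy.
Step 3. Evaluate the standard form: now -y**2*sin(2*y) - y*cos(2*y) + sin(2*y)/2.
Answer: -y**2*sin(2*y) - y*cos(2*y) + sin(2*y)/2.


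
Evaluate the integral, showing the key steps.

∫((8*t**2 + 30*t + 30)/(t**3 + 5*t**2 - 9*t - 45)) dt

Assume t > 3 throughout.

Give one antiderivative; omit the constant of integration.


Step 1. Decompose ∫((8*t**2 + 30*t + 30)/(t**3 + 5*t**2 - 9*t - 45)) dt by partial fractions, (8*t**2 + 30*t + 30)/(t**3 + 5*t**2 - 9*t - 45) = 5/(t + 5) - 1/(t + 3) + 4/(t - 3): now ∫(4/(t - 3)) dt + ∫(-1/(t + 3)) dt + ∫(5/(t + 5)) dt.
Step 2. Evaluate the standard form [assuming t > -3]: now -log(t + 3) + ∫(4/(t - 3)) dt + ∫(5/(t + 5)) dt.
Step 3. Evaluate the standard form [assuming t > 3]: now 4*log(t - 3) - log(t + 3) + ∫(5/(t + 5)) dt.
Step 4. Evaluate the standard form [assuming t > -5]: now 4*log(t - 3) - log(t + 3) + 5*log(t + 5).
Answer: 4*log(t - 3) - log(t + 3) + 5*log(t + 5).


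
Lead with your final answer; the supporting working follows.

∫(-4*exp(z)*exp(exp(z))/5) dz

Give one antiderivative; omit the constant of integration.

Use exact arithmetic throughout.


The answer is -4*exp(exp(z))/5.
Step 1. Substitute u = exp(z), turning ∫(-4*exp(z)*exp(exp(z))/5) dz into ∫(-4*exp(u)/5) du: now ∫(-4*exp(u)/5) du.
Step 2. Evaluate the standard form: now -4*exp(u)/5.
Step 3. Substitute back u = exp(z): now -4*exp(exp(z))/5.
Answer: -4*exp(exp(z))/5.


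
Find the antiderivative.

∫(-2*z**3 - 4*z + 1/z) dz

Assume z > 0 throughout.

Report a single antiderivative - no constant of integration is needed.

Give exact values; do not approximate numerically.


Answer: -z**4/2 - 2*z**2 + log(z).


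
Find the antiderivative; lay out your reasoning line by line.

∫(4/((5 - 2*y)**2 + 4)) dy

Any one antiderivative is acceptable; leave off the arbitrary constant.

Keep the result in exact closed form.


Step 1. Substitute u = 5 - 2*y, turning ∫(4/((5 - 2*y)**2 + 4)) dy into ∫(-2/(u**2 + 4)) du: now ∫(-2/(u**2 + 4)) du.
Step 2. Evaluate the standard form: now -atan(u/2).
Step 3. Substitute back u = 5 - 2*y: now atan(y - 5/2).
Answer: atan(y - 5/2).


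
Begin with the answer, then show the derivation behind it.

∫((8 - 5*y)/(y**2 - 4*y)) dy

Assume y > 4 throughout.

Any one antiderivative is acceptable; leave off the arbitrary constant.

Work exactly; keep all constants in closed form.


The answer is -2*log(y) - 3*log(y - 4).
Step 1. Decompose ∫((8 - 5*y)/(y**2 - 4*y)) dy by partial fractions, (8 - 5*y)/(y**2 - 4*y) = -3/(y - 4) - 2/y: now ∫(-2/y) dy + ∫(-3/(y - 4)) dy.
Step 2. Evaluate the standard form [assuming y > 4]: now -3*log(y - 4) + ∫(-2/y) dy.
Step 3. Evaluate the standard form [assuming y > 0]: now -2*log(y) - 3*log(y - 4).
Answer: -2*log(y) - 3*log(y - 4).


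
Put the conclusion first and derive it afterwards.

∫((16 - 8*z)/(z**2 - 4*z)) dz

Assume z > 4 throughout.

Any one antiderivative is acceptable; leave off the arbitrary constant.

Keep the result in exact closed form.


The answer is -4*log(z) - 4*log(z - 4).
Step 1. Decompose ∫((16 - 8*z)/(z**2 - 4*z)) dz by partial fractions, (16 - 8*z)/(z**2 - 4*z) = -4/(z - 4) - 4/z: now ∫(-4/z) dz + ∫(-4/(z - 4)) dz.
Step 2. Evaluate the standard form [assuming z > 4]: now -4*log(z - 4) + ∫(-4/z) dz.
Step 3. Evaluate the standard form [assuming z > 0]: now -4*log(z) - 4*log(z - 4).
Answer: -4*log(z) - 4*log(z - 4).


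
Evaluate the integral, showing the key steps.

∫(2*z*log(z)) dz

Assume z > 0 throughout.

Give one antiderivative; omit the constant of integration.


Step 1. Integrate ∫(2*z*log(z)) dz by parts with u = log(z), dv = (2*z) dz, so v = z**2 [assuming z > 0]: now z**2*log(z) + ∫(-z) dz.
Step 2. Evaluate the standard form: now z**2*log(z) - z**2/2.
Answer: z**2*log(z) - z**2/2.


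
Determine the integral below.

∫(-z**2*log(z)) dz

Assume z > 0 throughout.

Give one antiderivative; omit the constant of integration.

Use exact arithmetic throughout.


Answer: -z**3*log(z)/3 + z**3/9.


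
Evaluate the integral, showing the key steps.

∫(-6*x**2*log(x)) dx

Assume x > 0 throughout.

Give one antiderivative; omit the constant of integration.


Step 1. Integrate ∫(-6*x**2*log(x)) dx by parts with u = log(x), dv = (-6*x**2) dx, so v = -2*x**3 [assuming x > 0]: now -2*x**3*log(x) + ∫(2*x**2) dx.
Step 2. Evaluate the standard form: now -2*x**3*log(x) + 2*x**3/3.
Answer: -2*x**3*log(x) + 2*x**3/3.


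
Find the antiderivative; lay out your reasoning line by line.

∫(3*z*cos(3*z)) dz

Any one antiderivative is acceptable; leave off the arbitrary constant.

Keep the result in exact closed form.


Step 1. Integrate ∫(3*z*cos(3*z)) dz by parts with u = z, dv = (3*cos(3*z)) dz, so v = sin(3*z): now z*sin(3*z) + ∫(-sin(3*z)) dz.
Step 2. Evaluate the standard form: now z*sin(3*z) + cos(3*z)/3.
Answer: z*sin(3*z) + cos(3*z)/3.


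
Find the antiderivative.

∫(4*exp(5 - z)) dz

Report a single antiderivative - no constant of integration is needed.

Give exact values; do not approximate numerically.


Answer: -4*exp(5 - z).


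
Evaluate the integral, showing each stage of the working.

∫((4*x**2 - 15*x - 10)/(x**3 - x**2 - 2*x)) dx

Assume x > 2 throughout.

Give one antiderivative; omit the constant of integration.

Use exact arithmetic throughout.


Step 1. Decompose ∫((4*x**2 - 15*x - 10)/(x**3 - x**2 - 2*x)) dx by partial fractions, (4*x**2 - 15*x - 10)/(x**3 - x**2 - 2*x) = 3/(x + 1) - 4/(x - 2) + 5/x: now ∫(5/x) dx + ∫(-4/(x - 2)) dx + ∫(3/(x + 1)) dx.
Step 2. Evaluate the standard form [assuming x > -1]: now 3*log(x + 1) + ∫(5/x) dx + ∫(-4/(x - 2)) dx.
Step 3. Evaluate the standard form [assuming x > 2]: now -4*log(x - 2) + 3*log(x + 1) + ∫(5/x) dx.
Step 4. Evaluate the standard form [assuming x > 0]: now 5*log(x) - 4*log(x - 2) + 3*log(x + 1).
Answer: 5*log(x) - 4*log(x - 2) + 3*log(x + 1).


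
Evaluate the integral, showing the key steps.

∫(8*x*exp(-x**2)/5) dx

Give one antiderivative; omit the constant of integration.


Step 1. Substitute u = x**2, turning ∫(8*x*exp(-x**2)/5) dx into ∫(4*exp(-u)/5) du: now ∫(4*exp(-u)/5) du.
Step 2. Evaluate the standard form: now -4*exp(-u)/5.
Step 3. Substitute back u = x**2: now -4*exp(-x**2)/5.
Answer: -4*exp(-x**2)/5.


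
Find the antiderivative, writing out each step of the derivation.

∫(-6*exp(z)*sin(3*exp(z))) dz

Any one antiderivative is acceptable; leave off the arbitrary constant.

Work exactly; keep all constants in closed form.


Step 1. Substitute u = exp(z), turning ∫(-6*exp(z)*sin(3*exp(z))) dz into ∫(-6*sin(3*u)) du: now ∫(-6*sin(3*u)) du.
Step 2. Evaluate the standard form: now 2*cos(3*u).
Step 3. Substitute back u = exp(z): now 2*cos(3*exp(z)).
Answer: 2*cos(3*exp(z)).


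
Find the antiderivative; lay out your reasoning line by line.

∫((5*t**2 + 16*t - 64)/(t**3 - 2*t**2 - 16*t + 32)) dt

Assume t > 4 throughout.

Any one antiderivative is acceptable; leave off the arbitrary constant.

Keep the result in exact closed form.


Step 1. Decompose ∫((5*t**2 + 16*t - 64)/(t**3 - 2*t**2 - 16*t + 32)) dt by partial fractions, (5*t**2 + 16*t - 64)/(t**3 - 2*t**2 - 16*t + 32) = -1/(t + 4) + 1/(t - 2) + 5/(t - 4): now ∫(5/(t - 4)) dt + ∫(1/(t - 2)) dt + ∫(-1/(t + 4)) dt.
Step 2. Evaluate the standard form [assuming t > 4]: now 5*log(t - 4) + ∫(1/(t - 2)) dt + ∫(-1/(t + 4)) dt.
Step 3. Evaluate the standard form [assuming t > -4]: now 5*log(t - 4) - log(t + 4) + ∫(1/(t - 2)) dt.
Step 4. Evaluate the standard form [assuming t > 2]: now 5*log(t - 4) + log(t - 2) - log(t + 4).
Answer: 5*log(t - 4) + log(t - 2) - log(t + 4).
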